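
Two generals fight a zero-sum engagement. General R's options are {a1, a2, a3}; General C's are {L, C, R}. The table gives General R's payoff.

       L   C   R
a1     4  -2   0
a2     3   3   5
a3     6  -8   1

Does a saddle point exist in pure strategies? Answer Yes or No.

Row minima: a1 → -2, a2 → 3, a3 → -8; maximin = 3.
Column maxima: L → 6, C → 3, R → 5; minimax = 3.
maximin = minimax = 3, so a saddle point exists.

Yes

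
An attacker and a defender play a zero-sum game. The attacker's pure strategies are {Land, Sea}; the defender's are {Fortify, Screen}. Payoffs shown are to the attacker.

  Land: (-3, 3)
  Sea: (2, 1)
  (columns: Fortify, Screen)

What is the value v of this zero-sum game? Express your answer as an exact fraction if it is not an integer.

9/7

Row minima: Land → -3, Sea → 1; maximin = 1.
Column maxima: Fortify → 2, Screen → 3; minimax = 2.
1 ≠ 2, so there is no saddle point; optimal play is mixed.
Let the attacker play Land with probability p. Expected payoff against Fortify: (-3)p + 2(1−p) = −5p + 2; against Screen: 3p + 1(1−p) = 2p + 1.
Setting these equal: −5p + 2 = 2p + 1 ⇒ −7p = -1 ⇒ p = 1/7, and the value is (-5)·(1/7) + 2 = 9/7.
For the defender: with q = P(Fortify), equating Land's and Sea's payoffs gives −6q + 3 = q + 1 ⇒ q = 2/7.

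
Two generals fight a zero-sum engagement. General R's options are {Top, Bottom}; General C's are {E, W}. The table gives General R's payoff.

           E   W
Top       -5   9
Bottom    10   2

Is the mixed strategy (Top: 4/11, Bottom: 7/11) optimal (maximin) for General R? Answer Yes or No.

Yes

Against E this mix gives (4/11)·(-5) + (7/11)·10 = 50/11.
Against W this mix gives (4/11)·9 + (7/11)·2 = 50/11.
All of General C's active replies (E, W) yield 50/11, and no column does worse for General R. The mix makes General C indifferent and guarantees 50/11, so it is optimal.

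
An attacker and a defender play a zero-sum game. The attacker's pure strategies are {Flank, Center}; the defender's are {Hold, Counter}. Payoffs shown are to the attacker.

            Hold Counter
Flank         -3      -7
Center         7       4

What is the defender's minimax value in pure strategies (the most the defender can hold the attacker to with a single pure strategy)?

4

Column maxima: Hold → 7, Counter → 4.
The smallest of these is 4.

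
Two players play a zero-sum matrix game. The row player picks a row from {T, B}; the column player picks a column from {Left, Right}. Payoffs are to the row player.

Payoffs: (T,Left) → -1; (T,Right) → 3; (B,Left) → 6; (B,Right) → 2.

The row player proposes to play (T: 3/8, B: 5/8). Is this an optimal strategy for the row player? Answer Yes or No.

No

Against Left this mix gives (3/8)·(-1) + (5/8)·6 = 27/8.
Against Right this mix gives (3/8)·3 + (5/8)·2 = 19/8.
The column player will play Right, holding the row player to 19/8. Shifting weight toward the row that does better against Right would raise this floor (the equalizing mix achieves 5/2 against both Right and Left), so the proposed strategy is not optimal.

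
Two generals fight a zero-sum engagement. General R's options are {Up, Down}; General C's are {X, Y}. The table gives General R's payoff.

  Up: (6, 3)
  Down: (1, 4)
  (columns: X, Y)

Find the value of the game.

7/2

Row minima: Up → 3, Down → 1; maximin = 3.
Column maxima: X → 6, Y → 4; minimax = 4.
3 ≠ 4, so there is no saddle point; optimal play is mixed.
Let General R play Up with probability p. Expected payoff against X: 6p + 1(1−p) = 5p + 1; against Y: 3p + 4(1−p) = −p + 4.
Setting these equal: 5p + 1 = −p + 4 ⇒ 6p = 3 ⇒ p = 1/2, and the value is (5)·(1/2) + 1 = 7/2.
For General C: with q = P(X), equating Up's and Down's payoffs gives 3q + 3 = −3q + 4 ⇒ q = 1/6.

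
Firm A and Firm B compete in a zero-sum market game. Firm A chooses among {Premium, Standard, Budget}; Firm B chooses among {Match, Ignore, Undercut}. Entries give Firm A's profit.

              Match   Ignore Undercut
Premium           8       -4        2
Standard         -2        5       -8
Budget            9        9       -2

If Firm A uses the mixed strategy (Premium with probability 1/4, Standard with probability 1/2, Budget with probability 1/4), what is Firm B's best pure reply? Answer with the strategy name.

Undercut

If Firm B plays Match, Firm A's expected payoff is (1/4)·8 + (1/2)·(-2) + (1/4)·9 = 13/4.
If Firm B plays Ignore, Firm A's expected payoff is (1/4)·(-4) + (1/2)·5 + (1/4)·9 = 15/4.
If Firm B plays Undercut, Firm A's expected payoff is (1/4)·2 + (1/2)·(-8) + (1/4)·(-2) = -4.
Firm B minimizes Firm A's payoff; the smallest is -4, so the best response is Undercut.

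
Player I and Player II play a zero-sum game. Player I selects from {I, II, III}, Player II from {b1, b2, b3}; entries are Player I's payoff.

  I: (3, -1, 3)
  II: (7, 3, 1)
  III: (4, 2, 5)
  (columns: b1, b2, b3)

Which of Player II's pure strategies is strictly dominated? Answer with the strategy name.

b2 holds Player I's payoff strictly below b1 in every row: -1 < 3, 3 < 7, 2 < 4.
So b1 is strictly dominated for Player II.

b1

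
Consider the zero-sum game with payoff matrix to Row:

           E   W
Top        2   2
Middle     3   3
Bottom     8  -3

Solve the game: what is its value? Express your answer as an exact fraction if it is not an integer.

3

Row minima: Top → 2, Middle → 3, Bottom → -3; maximin = 3.
Column maxima: E → 8, W → 3; minimax = 3.
Since maximin = minimax = 3, there is a saddle point and the value is 3.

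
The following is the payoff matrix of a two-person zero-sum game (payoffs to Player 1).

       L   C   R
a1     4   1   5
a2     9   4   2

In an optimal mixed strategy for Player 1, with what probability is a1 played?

Row minima: a1 → 1, a2 → 2; maximin = 2.
Column maxima: L → 9, C → 4, R → 5; minimax = 4.
2 ≠ 4, so there is no saddle point; optimal play is mixed.
L is strictly dominated by C (it gives Player 1 strictly more in every row), so Player 2 never plays it.
On the remaining 2×2 (a1, a2 vs C, R):
Let Player 1 play a1 with probability p. Expected payoff against C: 1p + 4(1−p) = −3p + 4; against R: 5p + 2(1−p) = 3p + 2.
Setting these equal: −3p + 4 = 3p + 2 ⇒ −6p = -2 ⇒ p = 1/3, and the value is (-3)·(1/3) + 4 = 3.
For Player 2: with q = P(C), equating a1's and a2's payoffs gives −4q + 5 = 2q + 2 ⇒ q = 1/2.

1/3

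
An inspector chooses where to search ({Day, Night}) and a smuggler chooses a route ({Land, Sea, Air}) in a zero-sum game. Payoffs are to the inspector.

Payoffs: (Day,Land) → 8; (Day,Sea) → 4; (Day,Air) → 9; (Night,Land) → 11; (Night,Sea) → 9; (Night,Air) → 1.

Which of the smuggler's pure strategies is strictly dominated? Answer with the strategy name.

Sea holds the inspector's payoff strictly below Land in every row: 4 < 8, 9 < 11.
So Land is strictly dominated for the smuggler.

Land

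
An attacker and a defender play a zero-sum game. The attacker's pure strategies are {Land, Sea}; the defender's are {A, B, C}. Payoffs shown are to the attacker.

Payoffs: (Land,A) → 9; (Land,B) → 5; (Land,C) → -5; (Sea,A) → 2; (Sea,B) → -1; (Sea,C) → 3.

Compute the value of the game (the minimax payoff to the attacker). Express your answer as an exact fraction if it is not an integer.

5/7

Row minima: Land → -5, Sea → -1; maximin = -1.
Column maxima: A → 9, B → 5, C → 3; minimax = 3.
-1 ≠ 3, so there is no saddle point; optimal play is mixed.
A is strictly dominated by B (it gives the attacker strictly more in every row), so the defender never plays it.
On the remaining 2×2 (Land, Sea vs B, C):
Let the attacker play Land with probability p. Expected payoff against B: 5p + (-1)(1−p) = 6p − 1; against C: (-5)p + 3(1−p) = −8p + 3.
Setting these equal: 6p − 1 = −8p + 3 ⇒ 14p = 4 ⇒ p = 2/7, and the value is (6)·(2/7) − 1 = 5/7.
For the defender: with q = P(B), equating Land's and Sea's payoffs gives 10q − 5 = −4q + 3 ⇒ q = 4/7.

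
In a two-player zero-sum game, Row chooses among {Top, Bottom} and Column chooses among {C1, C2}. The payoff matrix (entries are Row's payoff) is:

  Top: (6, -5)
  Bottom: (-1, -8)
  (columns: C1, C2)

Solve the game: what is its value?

-5

Row minima: Top → -5, Bottom → -8; maximin = -5.
Column maxima: C1 → 6, C2 → -5; minimax = -5.
Since maximin = minimax = -5, there is a saddle point and the value is -5.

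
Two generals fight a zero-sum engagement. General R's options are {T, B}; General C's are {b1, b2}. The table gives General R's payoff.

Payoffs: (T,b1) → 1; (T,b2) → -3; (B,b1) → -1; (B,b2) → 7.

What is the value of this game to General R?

Row minima: T → -3, B → -1; maximin = -1.
Column maxima: b1 → 1, b2 → 7; minimax = 1.
-1 ≠ 1, so there is no saddle point; optimal play is mixed.
Let General R play T with probability p. Expected payoff against b1: 1p + (-1)(1−p) = 2p − 1; against b2: (-3)p + 7(1−p) = −10p + 7.
Setting these equal: 2p − 1 = −10p + 7 ⇒ 12p = 8 ⇒ p = 2/3, and the value is (2)·(2/3) − 1 = 1/3.
For General C: with q = P(b1), equating T's and B's payoffs gives 4q − 3 = −8q + 7 ⇒ q = 5/6.

1/3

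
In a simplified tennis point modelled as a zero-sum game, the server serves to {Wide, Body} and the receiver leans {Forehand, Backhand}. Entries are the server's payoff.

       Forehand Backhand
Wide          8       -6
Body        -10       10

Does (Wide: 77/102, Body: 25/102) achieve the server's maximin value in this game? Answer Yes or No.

No

Against Forehand this mix gives (77/102)·8 + (25/102)·(-10) = 61/17.
Against Backhand this mix gives (77/102)·(-6) + (25/102)·10 = -106/51.
The receiver will play Backhand, holding the server to -106/51. Shifting weight toward the row that does better against Backhand would raise this floor (the equalizing mix achieves 10/17 against both Backhand and Forehand), so the proposed strategy is not optimal.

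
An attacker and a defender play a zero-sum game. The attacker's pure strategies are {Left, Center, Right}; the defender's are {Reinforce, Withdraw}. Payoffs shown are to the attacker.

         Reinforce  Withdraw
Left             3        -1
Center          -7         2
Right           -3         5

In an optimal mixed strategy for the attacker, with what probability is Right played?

1/3

Row minima: Left → -1, Center → -7, Right → -3; maximin = -1.
Column maxima: Reinforce → 3, Withdraw → 5; minimax = 3.
-1 ≠ 3, so there is no saddle point; optimal play is mixed.
Center is strictly dominated by Right, so the attacker never plays it.
On the remaining 2×2 (Left, Right vs Reinforce, Withdraw):
Let the attacker play Left with probability p. Expected payoff against Reinforce: 3p + (-3)(1−p) = 6p − 3; against Withdraw: (-1)p + 5(1−p) = −6p + 5.
Setting these equal: 6p − 3 = −6p + 5 ⇒ 12p = 8 ⇒ p = 2/3, and the value is (6)·(2/3) − 3 = 1.
For the defender: with q = P(Reinforce), equating Left's and Right's payoffs gives 4q − 1 = −8q + 5 ⇒ q = 1/2.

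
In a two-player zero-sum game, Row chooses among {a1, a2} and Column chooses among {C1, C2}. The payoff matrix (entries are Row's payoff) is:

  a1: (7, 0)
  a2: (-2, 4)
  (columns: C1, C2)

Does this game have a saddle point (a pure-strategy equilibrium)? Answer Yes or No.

Row minima: a1 → 0, a2 → -2; maximin = 0.
Column maxima: C1 → 7, C2 → 4; minimax = 4.
0 ≠ 4, so no pure-strategy equilibrium exists.

No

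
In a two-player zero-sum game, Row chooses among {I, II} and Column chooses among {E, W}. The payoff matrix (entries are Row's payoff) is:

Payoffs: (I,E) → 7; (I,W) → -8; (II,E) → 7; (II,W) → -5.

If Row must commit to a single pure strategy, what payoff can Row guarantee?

-5

Row minima: I → -8, II → -5.
The best of these is -5.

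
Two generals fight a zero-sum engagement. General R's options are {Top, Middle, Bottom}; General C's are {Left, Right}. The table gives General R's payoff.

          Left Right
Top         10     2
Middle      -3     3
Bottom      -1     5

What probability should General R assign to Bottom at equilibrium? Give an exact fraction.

4/7

Row minima: Top → 2, Middle → -3, Bottom → -1; maximin = 2.
Column maxima: Left → 10, Right → 5; minimax = 5.
2 ≠ 5, so there is no saddle point; optimal play is mixed.
Middle is strictly dominated by Bottom, so General R never plays it.
On the remaining 2×2 (Top, Bottom vs Left, Right):
Let General R play Top with probability p. Expected payoff against Left: 10p + (-1)(1−p) = 11p − 1; against Right: 2p + 5(1−p) = −3p + 5.
Setting these equal: 11p − 1 = −3p + 5 ⇒ 14p = 6 ⇒ p = 3/7, and the value is (11)·(3/7) − 1 = 26/7.
For General C: with q = P(Left), equating Top's and Bottom's payoffs gives 8q + 2 = −6q + 5 ⇒ q = 3/14.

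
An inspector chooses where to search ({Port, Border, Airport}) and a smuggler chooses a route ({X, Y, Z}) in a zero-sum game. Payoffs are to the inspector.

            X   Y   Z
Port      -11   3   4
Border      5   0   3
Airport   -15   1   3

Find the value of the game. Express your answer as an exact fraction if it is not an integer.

15/19

Row minima: Port → -11, Border → 0, Airport → -15; maximin = 0.
Column maxima: X → 5, Y → 3, Z → 4; minimax = 3.
0 ≠ 3, so there is no saddle point; optimal play is mixed.
Airport is strictly dominated by Port, so the inspector never plays it.
Z is strictly dominated by Y (it gives the inspector strictly more in every row), so the smuggler never plays it.
On the remaining 2×2 (Port, Border vs X, Y):
Let the inspector play Port with probability p. Expected payoff against X: (-11)p + 5(1−p) = −16p + 5; against Y: 3p + 0(1−p) = 3p.
Setting these equal: −16p + 5 = 3p ⇒ −19p = -5 ⇒ p = 5/19, and the value is (-16)·(5/19) + 5 = 15/19.
For the smuggler: with q = P(X), equating Port's and Border's payoffs gives −14q + 3 = 5q ⇒ q = 3/19.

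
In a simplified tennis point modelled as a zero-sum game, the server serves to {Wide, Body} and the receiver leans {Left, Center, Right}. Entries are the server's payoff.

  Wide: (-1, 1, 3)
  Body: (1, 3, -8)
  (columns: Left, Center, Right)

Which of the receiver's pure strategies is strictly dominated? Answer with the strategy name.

Center

Left holds the server's payoff strictly below Center in every row: -1 < 1, 1 < 3.
So Center is strictly dominated for the receiver.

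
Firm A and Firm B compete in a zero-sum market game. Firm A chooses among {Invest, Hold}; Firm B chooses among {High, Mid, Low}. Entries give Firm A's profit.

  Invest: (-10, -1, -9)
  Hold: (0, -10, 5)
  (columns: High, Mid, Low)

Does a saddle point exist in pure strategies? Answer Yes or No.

Row minima: Invest → -10, Hold → -10; maximin = -10.
Column maxima: High → 0, Mid → -1, Low → 5; minimax = -1.
-10 ≠ -1, so no pure-strategy equilibrium exists.

No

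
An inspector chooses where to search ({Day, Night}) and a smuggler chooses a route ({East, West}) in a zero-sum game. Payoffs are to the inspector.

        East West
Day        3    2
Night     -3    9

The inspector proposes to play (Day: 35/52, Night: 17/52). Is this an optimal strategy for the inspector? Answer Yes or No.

Against East this mix gives (35/52)·3 + (17/52)·(-3) = 27/26.
Against West this mix gives (35/52)·2 + (17/52)·9 = 223/52.
The smuggler will play East, holding the inspector to 27/26. Shifting weight toward the row that does better against East would raise this floor (the equalizing mix achieves 33/13 against both East and West), so the proposed strategy is not optimal.

No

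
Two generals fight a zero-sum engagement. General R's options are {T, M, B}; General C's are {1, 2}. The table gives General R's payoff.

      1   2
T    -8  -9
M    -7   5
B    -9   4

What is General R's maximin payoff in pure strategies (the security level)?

Row minima: T → -9, M → -7, B → -9.
The best of these is -7.

-7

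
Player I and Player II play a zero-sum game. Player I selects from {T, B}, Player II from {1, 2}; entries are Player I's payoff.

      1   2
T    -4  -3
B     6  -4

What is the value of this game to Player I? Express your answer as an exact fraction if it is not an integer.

Row minima: T → -4, B → -4; maximin = -4.
Column maxima: 1 → 6, 2 → -3; minimax = -3.
-4 ≠ -3, so there is no saddle point; optimal play is mixed.
Let Player I play T with probability p. Expected payoff against 1: (-4)p + 6(1−p) = −10p + 6; against 2: (-3)p + (-4)(1−p) = p − 4.
Setting these equal: −10p + 6 = p − 4 ⇒ −11p = -10 ⇒ p = 10/11, and the value is (-10)·(10/11) + 6 = -34/11.
For Player II: with q = P(1), equating T's and B's payoffs gives −q − 3 = 10q − 4 ⇒ q = 1/11.

-34/11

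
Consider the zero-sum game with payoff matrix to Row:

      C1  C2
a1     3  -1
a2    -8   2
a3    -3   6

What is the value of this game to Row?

15/13

Row minima: a1 → -1, a2 → -8, a3 → -3; maximin = -1.
Column maxima: C1 → 3, C2 → 6; minimax = 3.
-1 ≠ 3, so there is no saddle point; optimal play is mixed.
a2 is strictly dominated by a3, so Row never plays it.
On the remaining 2×2 (a1, a3 vs C1, C2):
Let Row play a1 with probability p. Expected payoff against C1: 3p + (-3)(1−p) = 6p − 3; against C2: (-1)p + 6(1−p) = −7p + 6.
Setting these equal: 6p − 3 = −7p + 6 ⇒ 13p = 9 ⇒ p = 9/13, and the value is (6)·(9/13) − 3 = 15/13.
For Column: with q = P(C1), equating a1's and a3's payoffs gives 4q − 1 = −9q + 6 ⇒ q = 7/13.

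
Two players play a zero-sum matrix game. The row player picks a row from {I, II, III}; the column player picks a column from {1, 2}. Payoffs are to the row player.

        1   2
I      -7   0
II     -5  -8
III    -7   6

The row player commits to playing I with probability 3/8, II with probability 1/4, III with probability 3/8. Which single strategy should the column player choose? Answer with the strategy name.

If the column player plays 1, the row player's expected payoff is (3/8)·(-7) + (1/4)·(-5) + (3/8)·(-7) = -13/2.
If the column player plays 2, the row player's expected payoff is (3/8)·0 + (1/4)·(-8) + (3/8)·6 = 1/4.
The column player minimizes the row player's payoff; the smallest is -13/2, so the best response is 1.

1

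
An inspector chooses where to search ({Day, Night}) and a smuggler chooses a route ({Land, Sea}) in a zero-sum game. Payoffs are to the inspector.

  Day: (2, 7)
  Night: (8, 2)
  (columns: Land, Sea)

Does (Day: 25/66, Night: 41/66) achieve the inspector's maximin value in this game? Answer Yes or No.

No

Against Land this mix gives (25/66)·2 + (41/66)·8 = 63/11.
Against Sea this mix gives (25/66)·7 + (41/66)·2 = 257/66.
The smuggler will play Sea, holding the inspector to 257/66. Shifting weight toward the row that does better against Sea would raise this floor (the equalizing mix achieves 52/11 against both Sea and Land), so the proposed strategy is not optimal.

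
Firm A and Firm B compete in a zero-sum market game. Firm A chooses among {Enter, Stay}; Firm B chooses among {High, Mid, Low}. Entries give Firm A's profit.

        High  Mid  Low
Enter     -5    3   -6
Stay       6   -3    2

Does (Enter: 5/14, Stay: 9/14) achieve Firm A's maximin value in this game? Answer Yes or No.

Yes

Against High this mix gives (5/14)·(-5) + (9/14)·6 = 29/14.
Against Mid this mix gives (5/14)·3 + (9/14)·(-3) = -6/7.
Against Low this mix gives (5/14)·(-6) + (9/14)·2 = -6/7.
All of Firm B's active replies (Mid, Low) yield -6/7, and no column does worse for Firm A. The mix makes Firm B indifferent and guarantees -6/7, so it is optimal.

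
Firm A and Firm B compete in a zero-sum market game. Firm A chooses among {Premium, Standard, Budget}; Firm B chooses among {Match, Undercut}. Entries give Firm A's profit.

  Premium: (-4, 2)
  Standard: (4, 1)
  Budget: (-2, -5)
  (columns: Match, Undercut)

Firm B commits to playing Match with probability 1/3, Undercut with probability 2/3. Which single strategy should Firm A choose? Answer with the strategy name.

Standard

Expected payoff of Premium: (1/3)·(-4) + (2/3)·2 = 0.
Expected payoff of Standard: (1/3)·4 + (2/3)·1 = 2.
Expected payoff of Budget: (1/3)·(-2) + (2/3)·(-5) = -4.
The largest is 2, so Firm A's best response is Standard.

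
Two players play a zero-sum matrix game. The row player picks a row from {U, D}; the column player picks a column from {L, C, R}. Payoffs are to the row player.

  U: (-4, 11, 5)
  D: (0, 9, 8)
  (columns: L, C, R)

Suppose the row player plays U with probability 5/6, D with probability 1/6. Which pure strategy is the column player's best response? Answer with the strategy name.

L

If the column player plays L, the row player's expected payoff is (5/6)·(-4) + (1/6)·0 = -10/3.
If the column player plays C, the row player's expected payoff is (5/6)·11 + (1/6)·9 = 32/3.
If the column player plays R, the row player's expected payoff is (5/6)·5 + (1/6)·8 = 11/2.
The column player minimizes the row player's payoff; the smallest is -10/3, so the best response is L.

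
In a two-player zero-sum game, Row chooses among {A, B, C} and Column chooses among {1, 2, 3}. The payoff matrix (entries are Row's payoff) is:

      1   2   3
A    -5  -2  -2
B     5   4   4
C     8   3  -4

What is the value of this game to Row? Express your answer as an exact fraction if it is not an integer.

4

Row minima: A → -5, B → 4, C → -4; maximin = 4.
Column maxima: 1 → 8, 2 → 4, 3 → 4; minimax = 4.
Since maximin = minimax = 4, there is a saddle point and the value is 4.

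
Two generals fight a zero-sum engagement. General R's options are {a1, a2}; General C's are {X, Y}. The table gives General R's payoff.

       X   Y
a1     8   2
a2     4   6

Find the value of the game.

5

Row minima: a1 → 2, a2 → 4; maximin = 4.
Column maxima: X → 8, Y → 6; minimax = 6.
4 ≠ 6, so there is no saddle point; optimal play is mixed.
Let General R play a1 with probability p. Expected payoff against X: 8p + 4(1−p) = 4p + 4; against Y: 2p + 6(1−p) = −4p + 6.
Setting these equal: 4p + 4 = −4p + 6 ⇒ 8p = 2 ⇒ p = 1/4, and the value is (4)·(1/4) + 4 = 5.
For General C: with q = P(X), equating a1's and a2's payoffs gives 6q + 2 = −2q + 6 ⇒ q = 1/2.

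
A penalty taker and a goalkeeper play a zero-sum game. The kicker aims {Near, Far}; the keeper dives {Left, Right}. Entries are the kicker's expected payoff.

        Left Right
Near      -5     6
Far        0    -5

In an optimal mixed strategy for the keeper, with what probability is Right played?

5/16

Row minima: Near → -5, Far → -5; maximin = -5.
Column maxima: Left → 0, Right → 6; minimax = 0.
-5 ≠ 0, so there is no saddle point; optimal play is mixed.
Let the kicker play Near with probability p. Expected payoff against Left: (-5)p + 0(1−p) = −5p; against Right: 6p + (-5)(1−p) = 11p − 5.
Setting these equal: −5p = 11p − 5 ⇒ −16p = -5 ⇒ p = 5/16, and the value is (-5)·(5/16) = -25/16.
For the keeper: with q = P(Left), equating Near's and Far's payoffs gives −11q + 6 = 5q − 5 ⇒ q = 11/16.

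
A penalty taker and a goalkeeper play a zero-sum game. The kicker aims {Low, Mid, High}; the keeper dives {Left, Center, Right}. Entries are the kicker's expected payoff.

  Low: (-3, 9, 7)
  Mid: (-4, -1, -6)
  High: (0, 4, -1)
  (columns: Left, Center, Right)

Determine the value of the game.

Row minima: Low → -3, Mid → -6, High → -1; maximin = -1.
Column maxima: Left → 0, Center → 9, Right → 7; minimax = 0.
-1 ≠ 0, so there is no saddle point; optimal play is mixed.
Mid is strictly dominated by Low, so the kicker never plays it.
Center is strictly dominated by Left (it gives the kicker strictly more in every row), so the keeper never plays it.
On the remaining 2×2 (Low, High vs Left, Right):
Let the kicker play Low with probability p. Expected payoff against Left: (-3)p + 0(1−p) = −3p; against Right: 7p + (-1)(1−p) = 8p − 1.
Setting these equal: −3p = 8p − 1 ⇒ −11p = -1 ⇒ p = 1/11, and the value is (-3)·(1/11) = -3/11.
For the keeper: with q = P(Left), equating Low's and High's payoffs gives −10q + 7 = q − 1 ⇒ q = 8/11.

-3/11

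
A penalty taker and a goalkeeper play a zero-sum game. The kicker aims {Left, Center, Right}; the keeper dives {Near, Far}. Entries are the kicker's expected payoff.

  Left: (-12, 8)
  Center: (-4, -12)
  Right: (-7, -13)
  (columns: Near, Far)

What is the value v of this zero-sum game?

-44/7

Row minima: Left → -12, Center → -12, Right → -13; maximin = -12.
Column maxima: Near → -4, Far → 8; minimax = -4.
-12 ≠ -4, so there is no saddle point; optimal play is mixed.
Right is strictly dominated by Center, so the kicker never plays it.
On the remaining 2×2 (Left, Center vs Near, Far):
Let the kicker play Left with probability p. Expected payoff against Near: (-12)p + (-4)(1−p) = −8p − 4; against Far: 8p + (-12)(1−p) = 20p − 12.
Setting these equal: −8p − 4 = 20p − 12 ⇒ −28p = -8 ⇒ p = 2/7, and the value is (-8)·(2/7) − 4 = -44/7.
For the keeper: with q = P(Near), equating Left's and Center's payoffs gives −20q + 8 = 8q − 12 ⇒ q = 5/7.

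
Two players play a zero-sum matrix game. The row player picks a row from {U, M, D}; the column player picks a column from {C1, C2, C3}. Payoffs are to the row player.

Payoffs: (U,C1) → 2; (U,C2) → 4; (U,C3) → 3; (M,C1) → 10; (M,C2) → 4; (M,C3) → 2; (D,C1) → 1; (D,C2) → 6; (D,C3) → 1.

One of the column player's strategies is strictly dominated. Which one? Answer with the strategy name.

C3 holds the row player's payoff strictly below C2 in every row: 3 < 4, 2 < 4, 1 < 6.
So C2 is strictly dominated for the column player.

C2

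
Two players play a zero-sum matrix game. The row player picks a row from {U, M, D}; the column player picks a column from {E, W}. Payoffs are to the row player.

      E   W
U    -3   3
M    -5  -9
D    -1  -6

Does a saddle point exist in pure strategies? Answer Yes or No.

Row minima: U → -3, M → -9, D → -6; maximin = -3.
Column maxima: E → -1, W → 3; minimax = -1.
-3 ≠ -1, so no pure-strategy equilibrium exists.

No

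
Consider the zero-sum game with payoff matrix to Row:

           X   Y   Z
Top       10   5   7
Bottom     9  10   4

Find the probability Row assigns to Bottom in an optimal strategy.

1/4

Row minima: Top → 5, Bottom → 4; maximin = 5.
Column maxima: X → 10, Y → 10, Z → 7; minimax = 7.
5 ≠ 7, so there is no saddle point; optimal play is mixed.
X is strictly dominated by Z (it gives Row strictly more in every row), so Column never plays it.
On the remaining 2×2 (Top, Bottom vs Y, Z):
Let Row play Top with probability p. Expected payoff against Y: 5p + 10(1−p) = −5p + 10; against Z: 7p + 4(1−p) = 3p + 4.
Setting these equal: −5p + 10 = 3p + 4 ⇒ −8p = -6 ⇒ p = 3/4, and the value is (-5)·(3/4) + 10 = 25/4.
For Column: with q = P(Y), equating Top's and Bottom's payoffs gives −2q + 7 = 6q + 4 ⇒ q = 3/8.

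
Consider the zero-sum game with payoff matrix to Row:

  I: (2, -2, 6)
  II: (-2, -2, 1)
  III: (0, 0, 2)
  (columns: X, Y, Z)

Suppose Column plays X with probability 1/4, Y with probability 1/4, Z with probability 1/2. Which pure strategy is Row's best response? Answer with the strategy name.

I

Expected payoff of I: (1/4)·2 + (1/4)·(-2) + (1/2)·6 = 3.
Expected payoff of II: (1/4)·(-2) + (1/4)·(-2) + (1/2)·1 = -1/2.
Expected payoff of III: (1/4)·0 + (1/4)·0 + (1/2)·2 = 1.
The largest is 3, so Row's best response is I.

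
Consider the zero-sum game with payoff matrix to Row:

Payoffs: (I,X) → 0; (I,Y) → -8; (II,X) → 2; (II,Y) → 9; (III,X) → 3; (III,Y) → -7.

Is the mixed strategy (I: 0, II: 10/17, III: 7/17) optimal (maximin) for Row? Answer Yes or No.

Against X this mix gives (10/17)·2 + (7/17)·3 = 41/17.
Against Y this mix gives (10/17)·9 + (7/17)·(-7) = 41/17.
All of Column's active replies (X, Y) yield 41/17, and no column does worse for Row. The mix makes Column indifferent and guarantees 41/17, so it is optimal.

Yes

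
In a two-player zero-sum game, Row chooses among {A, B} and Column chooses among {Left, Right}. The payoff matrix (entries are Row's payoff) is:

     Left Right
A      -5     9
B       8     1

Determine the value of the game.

Row minima: A → -5, B → 1; maximin = 1.
Column maxima: Left → 8, Right → 9; minimax = 8.
1 ≠ 8, so there is no saddle point; optimal play is mixed.
Let Row play A with probability p. Expected payoff against Left: (-5)p + 8(1−p) = −13p + 8; against Right: 9p + 1(1−p) = 8p + 1.
Setting these equal: −13p + 8 = 8p + 1 ⇒ −21p = -7 ⇒ p = 1/3, and the value is (-13)·(1/3) + 8 = 11/3.
For Column: with q = P(Left), equating A's and B's payoffs gives −14q + 9 = 7q + 1 ⇒ q = 8/21.

11/3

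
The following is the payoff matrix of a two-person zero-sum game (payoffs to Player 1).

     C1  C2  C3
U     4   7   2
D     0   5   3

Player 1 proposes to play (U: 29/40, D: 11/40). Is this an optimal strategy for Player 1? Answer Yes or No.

Against C1 this mix gives (29/40)·4 + (11/40)·0 = 29/10.
Against C2 this mix gives (29/40)·7 + (11/40)·5 = 129/20.
Against C3 this mix gives (29/40)·2 + (11/40)·3 = 91/40.
Player 2 will play C3, holding Player 1 to 91/40. Shifting weight toward the row that does better against C3 would raise this floor (the equalizing mix achieves 12/5 against both C3 and C1), so the proposed strategy is not optimal.

No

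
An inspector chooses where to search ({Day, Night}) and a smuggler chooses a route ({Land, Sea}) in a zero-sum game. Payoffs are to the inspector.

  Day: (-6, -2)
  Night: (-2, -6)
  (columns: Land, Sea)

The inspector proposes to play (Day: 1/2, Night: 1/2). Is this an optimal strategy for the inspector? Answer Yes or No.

Yes

Against Land this mix gives (1/2)·(-6) + (1/2)·(-2) = -4.
Against Sea this mix gives (1/2)·(-2) + (1/2)·(-6) = -4.
All of the smuggler's active replies (Land, Sea) yield -4, and no column does worse for the inspector. The mix makes the smuggler indifferent and guarantees -4, so it is optimal.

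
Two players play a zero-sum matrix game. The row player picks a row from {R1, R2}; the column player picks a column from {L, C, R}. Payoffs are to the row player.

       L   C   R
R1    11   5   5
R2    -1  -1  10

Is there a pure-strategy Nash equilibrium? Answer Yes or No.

Yes

Row minima: R1 → 5, R2 → -1; maximin = 5.
Column maxima: L → 11, C → 5, R → 10; minimax = 5.
maximin = minimax = 5, so a saddle point exists.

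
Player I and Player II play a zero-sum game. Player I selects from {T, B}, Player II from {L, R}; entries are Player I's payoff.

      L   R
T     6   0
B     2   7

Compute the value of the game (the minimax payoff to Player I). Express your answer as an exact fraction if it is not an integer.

Row minima: T → 0, B → 2; maximin = 2.
Column maxima: L → 6, R → 7; minimax = 6.
2 ≠ 6, so there is no saddle point; optimal play is mixed.
Let Player I play T with probability p. Expected payoff against L: 6p + 2(1−p) = 4p + 2; against R: 0p + 7(1−p) = −7p + 7.
Setting these equal: 4p + 2 = −7p + 7 ⇒ 11p = 5 ⇒ p = 5/11, and the value is (4)·(5/11) + 2 = 42/11.
For Player II: with q = P(L), equating T's and B's payoffs gives 6q = −5q + 7 ⇒ q = 7/11.

42/11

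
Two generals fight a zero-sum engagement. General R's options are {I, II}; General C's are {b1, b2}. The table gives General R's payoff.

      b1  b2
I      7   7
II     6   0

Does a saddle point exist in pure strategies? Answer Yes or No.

Row minima: I → 7, II → 0; maximin = 7.
Column maxima: b1 → 7, b2 → 7; minimax = 7.
maximin = minimax = 7, so a saddle point exists.

Yes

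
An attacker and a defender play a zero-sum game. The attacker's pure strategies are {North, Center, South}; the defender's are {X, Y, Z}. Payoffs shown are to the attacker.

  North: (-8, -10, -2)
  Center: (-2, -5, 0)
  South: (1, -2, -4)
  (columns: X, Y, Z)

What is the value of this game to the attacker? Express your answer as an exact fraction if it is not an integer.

Row minima: North → -10, Center → -5, South → -4; maximin = -4.
Column maxima: X → 1, Y → -2, Z → 0; minimax = -2.
-4 ≠ -2, so there is no saddle point; optimal play is mixed.
North is strictly dominated by Center, so the attacker never plays it.
X is strictly dominated by Y (it gives the attacker strictly more in every row), so the defender never plays it.
On the remaining 2×2 (Center, South vs Y, Z):
Let the attacker play Center with probability p. Expected payoff against Y: (-5)p + (-2)(1−p) = −3p − 2; against Z: 0p + (-4)(1−p) = 4p − 4.
Setting these equal: −3p − 2 = 4p − 4 ⇒ −7p = -2 ⇒ p = 2/7, and the value is (-3)·(2/7) − 2 = -20/7.
For the defender: with q = P(Y), equating Center's and South's payoffs gives −5q = 2q − 4 ⇒ q = 4/7.

-20/7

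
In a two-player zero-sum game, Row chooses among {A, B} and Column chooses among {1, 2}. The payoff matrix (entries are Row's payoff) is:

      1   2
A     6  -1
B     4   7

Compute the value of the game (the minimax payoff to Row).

23/5

Row minima: A → -1, B → 4; maximin = 4.
Column maxima: 1 → 6, 2 → 7; minimax = 6.
4 ≠ 6, so there is no saddle point; optimal play is mixed.
Let Row play A with probability p. Expected payoff against 1: 6p + 4(1−p) = 2p + 4; against 2: (-1)p + 7(1−p) = −8p + 7.
Setting these equal: 2p + 4 = −8p + 7 ⇒ 10p = 3 ⇒ p = 3/10, and the value is (2)·(3/10) + 4 = 23/5.
For Column: with q = P(1), equating A's and B's payoffs gives 7q − 1 = −3q + 7 ⇒ q = 4/5.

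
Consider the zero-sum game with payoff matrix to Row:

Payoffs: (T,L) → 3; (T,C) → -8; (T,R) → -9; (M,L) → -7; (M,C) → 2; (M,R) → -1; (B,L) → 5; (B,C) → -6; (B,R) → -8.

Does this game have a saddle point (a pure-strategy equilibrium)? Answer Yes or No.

No

Row minima: T → -9, M → -7, B → -8; maximin = -7.
Column maxima: L → 5, C → 2, R → -1; minimax = -1.
-7 ≠ -1, so no pure-strategy equilibrium exists.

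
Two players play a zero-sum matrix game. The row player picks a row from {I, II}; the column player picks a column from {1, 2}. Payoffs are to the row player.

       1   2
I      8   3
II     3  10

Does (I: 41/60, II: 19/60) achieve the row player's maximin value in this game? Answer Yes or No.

Against 1 this mix gives (41/60)·8 + (19/60)·3 = 77/12.
Against 2 this mix gives (41/60)·3 + (19/60)·10 = 313/60.
The column player will play 2, holding the row player to 313/60. Shifting weight toward the row that does better against 2 would raise this floor (the equalizing mix achieves 71/12 against both 2 and 1), so the proposed strategy is not optimal.

No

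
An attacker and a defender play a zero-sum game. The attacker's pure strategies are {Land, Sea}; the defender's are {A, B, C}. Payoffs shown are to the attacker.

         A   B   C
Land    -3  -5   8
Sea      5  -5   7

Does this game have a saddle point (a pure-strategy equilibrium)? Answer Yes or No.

Row minima: Land → -5, Sea → -5; maximin = -5.
Column maxima: A → 5, B → -5, C → 8; minimax = -5.
maximin = minimax = -5, so a saddle point exists.

Yes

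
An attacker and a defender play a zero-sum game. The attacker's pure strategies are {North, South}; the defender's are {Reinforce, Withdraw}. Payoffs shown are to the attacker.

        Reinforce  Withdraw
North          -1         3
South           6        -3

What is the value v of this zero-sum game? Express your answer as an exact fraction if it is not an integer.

15/13

Row minima: North → -1, South → -3; maximin = -1.
Column maxima: Reinforce → 6, Withdraw → 3; minimax = 3.
-1 ≠ 3, so there is no saddle point; optimal play is mixed.
Let the attacker play North with probability p. Expected payoff against Reinforce: (-1)p + 6(1−p) = −7p + 6; against Withdraw: 3p + (-3)(1−p) = 6p − 3.
Setting these equal: −7p + 6 = 6p − 3 ⇒ −13p = -9 ⇒ p = 9/13, and the value is (-7)·(9/13) + 6 = 15/13.
For the defender: with q = P(Reinforce), equating North's and South's payoffs gives −4q + 3 = 9q − 3 ⇒ q = 6/13.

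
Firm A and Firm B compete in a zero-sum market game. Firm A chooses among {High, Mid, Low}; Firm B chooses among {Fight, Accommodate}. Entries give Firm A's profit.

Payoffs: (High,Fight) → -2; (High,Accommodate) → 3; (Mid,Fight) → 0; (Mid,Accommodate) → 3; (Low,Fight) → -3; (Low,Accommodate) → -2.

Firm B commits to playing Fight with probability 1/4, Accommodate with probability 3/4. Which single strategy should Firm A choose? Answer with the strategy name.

Mid

Expected payoff of High: (1/4)·(-2) + (3/4)·3 = 7/4.
Expected payoff of Mid: (1/4)·0 + (3/4)·3 = 9/4.
Expected payoff of Low: (1/4)·(-3) + (3/4)·(-2) = -9/4.
The largest is 9/4, so Firm A's best response is Mid.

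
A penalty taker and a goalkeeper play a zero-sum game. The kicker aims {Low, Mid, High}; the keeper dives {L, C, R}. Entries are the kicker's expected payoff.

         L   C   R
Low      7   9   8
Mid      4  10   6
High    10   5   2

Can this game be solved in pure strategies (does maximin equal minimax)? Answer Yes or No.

No

Row minima: Low → 7, Mid → 4, High → 2; maximin = 7.
Column maxima: L → 10, C → 10, R → 8; minimax = 8.
7 ≠ 8, so no pure-strategy equilibrium exists.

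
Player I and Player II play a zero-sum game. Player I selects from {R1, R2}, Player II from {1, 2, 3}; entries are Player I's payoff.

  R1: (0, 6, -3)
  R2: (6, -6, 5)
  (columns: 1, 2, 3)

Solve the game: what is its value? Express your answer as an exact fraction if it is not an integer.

3/5

Row minima: R1 → -3, R2 → -6; maximin = -3.
Column maxima: 1 → 6, 2 → 6, 3 → 5; minimax = 5.
-3 ≠ 5, so there is no saddle point; optimal play is mixed.
1 is strictly dominated by 3 (it gives Player I strictly more in every row), so Player II never plays it.
On the remaining 2×2 (R1, R2 vs 2, 3):
Let Player I play R1 with probability p. Expected payoff against 2: 6p + (-6)(1−p) = 12p − 6; against 3: (-3)p + 5(1−p) = −8p + 5.
Setting these equal: 12p − 6 = −8p + 5 ⇒ 20p = 11 ⇒ p = 11/20, and the value is (12)·(11/20) − 6 = 3/5.
For Player II: with q = P(2), equating R1's and R2's payoffs gives 9q − 3 = −11q + 5 ⇒ q = 2/5.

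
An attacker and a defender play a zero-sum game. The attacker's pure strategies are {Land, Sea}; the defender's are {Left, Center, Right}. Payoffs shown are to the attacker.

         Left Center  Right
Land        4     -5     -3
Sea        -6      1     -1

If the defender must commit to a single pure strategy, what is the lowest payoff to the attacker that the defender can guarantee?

Column maxima: Left → 4, Center → 1, Right → -1.
The smallest of these is -1.

-1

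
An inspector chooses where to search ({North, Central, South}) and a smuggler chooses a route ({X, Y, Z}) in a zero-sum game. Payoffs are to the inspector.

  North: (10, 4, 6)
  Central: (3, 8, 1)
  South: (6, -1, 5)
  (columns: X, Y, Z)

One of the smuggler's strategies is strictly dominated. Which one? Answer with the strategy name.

X

Z holds the inspector's payoff strictly below X in every row: 6 < 10, 1 < 3, 5 < 6.
So X is strictly dominated for the smuggler.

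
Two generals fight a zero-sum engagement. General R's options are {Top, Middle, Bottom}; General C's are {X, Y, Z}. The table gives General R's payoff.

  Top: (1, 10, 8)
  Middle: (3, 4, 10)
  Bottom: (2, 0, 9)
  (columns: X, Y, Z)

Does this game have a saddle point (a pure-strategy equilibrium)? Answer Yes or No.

Row minima: Top → 1, Middle → 3, Bottom → 0; maximin = 3.
Column maxima: X → 3, Y → 10, Z → 10; minimax = 3.
maximin = minimax = 3, so a saddle point exists.

Yes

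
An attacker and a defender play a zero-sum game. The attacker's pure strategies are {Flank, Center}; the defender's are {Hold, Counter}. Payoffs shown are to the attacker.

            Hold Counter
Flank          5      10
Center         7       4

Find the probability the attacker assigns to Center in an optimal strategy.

5/8

Row minima: Flank → 5, Center → 4; maximin = 5.
Column maxima: Hold → 7, Counter → 10; minimax = 7.
5 ≠ 7, so there is no saddle point; optimal play is mixed.
Let the attacker play Flank with probability p. Expected payoff against Hold: 5p + 7(1−p) = −2p + 7; against Counter: 10p + 4(1−p) = 6p + 4.
Setting these equal: −2p + 7 = 6p + 4 ⇒ −8p = -3 ⇒ p = 3/8, and the value is (-2)·(3/8) + 7 = 25/4.
For the defender: with q = P(Hold), equating Flank's and Center's payoffs gives −5q + 10 = 3q + 4 ⇒ q = 3/4.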